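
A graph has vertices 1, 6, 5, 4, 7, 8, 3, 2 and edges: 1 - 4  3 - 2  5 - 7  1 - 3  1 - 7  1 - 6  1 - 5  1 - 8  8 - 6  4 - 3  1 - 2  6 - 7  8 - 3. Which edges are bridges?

The edges on the cycle 1-8-6-1 are not bridges since each lies on that cycle.
Every edge lies on some cycle, so there are no bridges.

none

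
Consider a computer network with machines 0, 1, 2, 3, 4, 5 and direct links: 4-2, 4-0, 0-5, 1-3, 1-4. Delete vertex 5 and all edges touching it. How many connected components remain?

1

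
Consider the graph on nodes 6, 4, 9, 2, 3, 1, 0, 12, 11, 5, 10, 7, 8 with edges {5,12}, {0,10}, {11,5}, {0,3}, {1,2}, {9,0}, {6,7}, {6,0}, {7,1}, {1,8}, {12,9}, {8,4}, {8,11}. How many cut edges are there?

4

The edges on the cycle 6-7-1-8-11-5-12-9-0-6 are not bridges since each lies on that cycle.
But removing 0 - 10 disconnects 0 from 10; removing 4 - 8 disconnects 4 from 8; removing 0 - 3 disconnects 0 from 3; removing 1 - 2 disconnects 1 from 2 — these are bridges.
That makes 4 bridges.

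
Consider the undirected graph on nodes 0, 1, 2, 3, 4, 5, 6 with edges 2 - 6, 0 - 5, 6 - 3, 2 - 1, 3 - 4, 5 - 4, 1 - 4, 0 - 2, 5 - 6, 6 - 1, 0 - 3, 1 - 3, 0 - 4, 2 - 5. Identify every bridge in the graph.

none

The edges on the cycle 0-2-5-6-1-3-0 are not bridges since each lies on that cycle.
Every edge lies on some cycle, so there are no bridges.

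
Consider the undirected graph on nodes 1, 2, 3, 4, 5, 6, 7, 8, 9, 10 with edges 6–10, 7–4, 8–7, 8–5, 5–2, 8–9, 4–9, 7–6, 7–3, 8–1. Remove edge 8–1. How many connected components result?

Before removal there is 1 component.
8–1 is a bridge — removing it separates 8's side from 1's side.
After removal: 2 components.

2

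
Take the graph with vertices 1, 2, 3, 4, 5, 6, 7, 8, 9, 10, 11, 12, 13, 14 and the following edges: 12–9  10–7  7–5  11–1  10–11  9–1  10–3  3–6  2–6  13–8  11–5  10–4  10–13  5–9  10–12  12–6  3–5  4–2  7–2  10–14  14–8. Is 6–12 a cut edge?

After removing 6–12, the path 6-3-10-12 still connects them, so the edge is not a bridge.

No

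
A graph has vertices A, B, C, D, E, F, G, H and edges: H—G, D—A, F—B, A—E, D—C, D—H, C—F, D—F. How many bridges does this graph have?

5

The edges on the cycle D-C-F-D are not bridges since each lies on that cycle.
But removing F—B disconnects F from B; removing D—H disconnects D from H; removing D—A disconnects D from A; removing H—G disconnects H from G — these are bridges.
In total 5 edges are bridges.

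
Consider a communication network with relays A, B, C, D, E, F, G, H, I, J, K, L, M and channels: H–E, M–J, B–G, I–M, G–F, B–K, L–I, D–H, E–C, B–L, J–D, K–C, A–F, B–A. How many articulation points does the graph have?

Removing B increases the component count from 1 to 2, so B is a cut vertex.
By contrast removing F leaves 1 component; it is not a cut vertex. No other vertex is a cut vertex either.

1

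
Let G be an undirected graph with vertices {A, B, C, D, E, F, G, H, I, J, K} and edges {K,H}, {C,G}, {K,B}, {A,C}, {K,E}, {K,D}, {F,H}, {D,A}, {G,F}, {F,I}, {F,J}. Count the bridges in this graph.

4

The edges on the cycle K-D-A-C-G-F-H-K are not bridges since each lies on that cycle.
But removing K - E disconnects K from E; removing I - F disconnects I from F; removing J - F disconnects J from F; removing K - B disconnects K from B — these are bridges.
That makes 4 bridges.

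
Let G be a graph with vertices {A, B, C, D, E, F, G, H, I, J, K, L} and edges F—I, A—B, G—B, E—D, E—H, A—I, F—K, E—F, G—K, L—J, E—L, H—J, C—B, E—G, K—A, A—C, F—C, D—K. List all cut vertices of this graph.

Removing E increases the component count from 1 to 2, so E is a cut vertex.
By contrast removing D leaves 1 component; it is not a cut vertex. No other vertex is a cut vertex either.

E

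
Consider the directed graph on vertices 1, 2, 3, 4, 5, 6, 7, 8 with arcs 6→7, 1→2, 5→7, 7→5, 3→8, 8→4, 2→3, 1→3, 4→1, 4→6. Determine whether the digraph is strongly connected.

No

There is no directed path from 7 to 6, so the graph is not strongly connected.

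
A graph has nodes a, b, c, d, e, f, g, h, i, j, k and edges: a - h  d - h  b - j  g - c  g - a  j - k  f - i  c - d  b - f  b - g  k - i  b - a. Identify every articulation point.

b

Removing b increases the component count from 2 to 3, so b is a cut vertex.
By contrast removing h leaves 2 components; it is not a cut vertex. No other vertex is a cut vertex either.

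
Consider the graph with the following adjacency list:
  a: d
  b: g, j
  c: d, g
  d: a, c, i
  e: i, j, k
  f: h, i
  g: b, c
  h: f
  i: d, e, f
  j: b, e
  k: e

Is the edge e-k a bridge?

Yes

Removing e-k leaves no path between e and k: the component count goes from 1 to 2. So it is a bridge.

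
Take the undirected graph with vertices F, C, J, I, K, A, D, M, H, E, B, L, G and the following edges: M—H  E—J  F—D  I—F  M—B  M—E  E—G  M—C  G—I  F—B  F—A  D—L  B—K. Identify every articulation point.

B, D, E, F, M

Removing B increases the component count from 1 to 2, so B is a cut vertex.
Removing D increases the component count from 1 to 2, so D is a cut vertex.
Removing E increases the component count from 1 to 2, so E is a cut vertex.
Likewise F, M are cut vertices.
By contrast removing J leaves 1 component; it is not a cut vertex. No other vertex is a cut vertex either.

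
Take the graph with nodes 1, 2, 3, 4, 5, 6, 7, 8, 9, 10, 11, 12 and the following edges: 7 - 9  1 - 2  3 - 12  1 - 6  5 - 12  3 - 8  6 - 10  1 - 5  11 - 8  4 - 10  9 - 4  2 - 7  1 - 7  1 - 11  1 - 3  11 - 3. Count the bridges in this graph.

The edges on the cycle 1-11-8-3-1 are not bridges since each lies on that cycle.
Every edge lies on some cycle, so there are no bridges.

0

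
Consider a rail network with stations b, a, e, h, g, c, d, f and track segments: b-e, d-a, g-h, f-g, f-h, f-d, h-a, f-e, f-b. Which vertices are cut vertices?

f

Removing f increases the component count from 2 to 3, so f is a cut vertex.
By contrast removing e leaves 2 components; it is not a cut vertex. No other vertex is a cut vertex either.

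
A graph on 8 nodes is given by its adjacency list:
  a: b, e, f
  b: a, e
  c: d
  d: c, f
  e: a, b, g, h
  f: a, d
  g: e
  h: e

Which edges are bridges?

a-f, c-d, d-f, e-g, e-h

The edges on the cycle e-b-a-e are not bridges since each lies on that cycle.
But removing f-d disconnects f from d; removing e-h disconnects e from h; removing d-c disconnects d from c; removing e-g disconnects e from g — these are bridges.
In total 5 edges are bridges.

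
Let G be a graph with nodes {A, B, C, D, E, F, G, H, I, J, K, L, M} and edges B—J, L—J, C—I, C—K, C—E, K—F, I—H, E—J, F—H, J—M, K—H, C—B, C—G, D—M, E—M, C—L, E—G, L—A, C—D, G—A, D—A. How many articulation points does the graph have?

Removing C increases the component count from 1 to 2, so C is a cut vertex.
By contrast removing A leaves 1 component; it is not a cut vertex. No other vertex is a cut vertex either.

1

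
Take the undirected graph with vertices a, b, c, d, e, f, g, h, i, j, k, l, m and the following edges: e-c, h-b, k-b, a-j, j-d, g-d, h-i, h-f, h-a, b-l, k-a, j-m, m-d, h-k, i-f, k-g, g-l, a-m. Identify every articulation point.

Removing h increases the component count from 2 to 3, so h is a cut vertex.
By contrast removing f leaves 2 components; it is not a cut vertex. No other vertex is a cut vertex either.

h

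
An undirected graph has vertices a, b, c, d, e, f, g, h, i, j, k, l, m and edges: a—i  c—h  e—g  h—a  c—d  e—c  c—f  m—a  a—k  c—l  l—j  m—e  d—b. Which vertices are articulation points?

Removing a increases the component count from 1 to 3, so a is a cut vertex.
Removing c increases the component count from 1 to 4, so c is a cut vertex.
Removing d increases the component count from 1 to 2, so d is a cut vertex.
Likewise e, l are cut vertices.
By contrast removing f leaves 1 component; it is not a cut vertex. No other vertex is a cut vertex either.

a, c, d, e, l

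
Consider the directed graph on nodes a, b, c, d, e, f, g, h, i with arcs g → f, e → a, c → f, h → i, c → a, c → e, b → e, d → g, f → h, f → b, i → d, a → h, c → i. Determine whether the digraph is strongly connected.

There is no directed path from b to c, so the graph is not strongly connected.

No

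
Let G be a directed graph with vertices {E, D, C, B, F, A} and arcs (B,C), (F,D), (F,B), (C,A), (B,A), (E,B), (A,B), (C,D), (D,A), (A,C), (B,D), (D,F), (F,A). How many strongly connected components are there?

{A, B, C, D, F} are all mutually reachable — one SCC of size 5.
{E} is an SCC by itself.
That gives 2 strongly connected components.

2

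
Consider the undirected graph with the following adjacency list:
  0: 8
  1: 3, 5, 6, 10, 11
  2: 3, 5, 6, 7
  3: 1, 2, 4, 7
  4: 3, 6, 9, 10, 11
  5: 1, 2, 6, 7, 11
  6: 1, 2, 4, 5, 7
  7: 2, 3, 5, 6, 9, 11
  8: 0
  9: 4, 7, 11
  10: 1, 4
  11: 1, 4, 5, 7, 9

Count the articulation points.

Removing 1, for instance, still leaves 2 components. No single vertex removal increases the component count — the graph has no articulation points.

0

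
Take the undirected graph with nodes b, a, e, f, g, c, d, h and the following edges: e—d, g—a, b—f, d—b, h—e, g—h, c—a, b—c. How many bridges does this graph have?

The edges on the cycle g-h-e-d-b-c-a-g are not bridges since each lies on that cycle.
But removing b—f disconnects b from f — this is a bridge.

1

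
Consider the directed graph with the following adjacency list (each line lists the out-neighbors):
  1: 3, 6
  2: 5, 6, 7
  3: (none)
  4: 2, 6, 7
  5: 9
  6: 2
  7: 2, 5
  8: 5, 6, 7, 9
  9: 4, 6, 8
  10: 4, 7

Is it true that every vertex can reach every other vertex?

No

There is no directed path from 3 to 4, so the graph is not strongly connected.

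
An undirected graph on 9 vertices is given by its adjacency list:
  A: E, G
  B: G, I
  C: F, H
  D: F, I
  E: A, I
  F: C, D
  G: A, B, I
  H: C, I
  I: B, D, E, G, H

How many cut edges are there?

0

The edges on the cycle I-E-A-G-I are not bridges since each lies on that cycle.
Every edge lies on some cycle, so there are no bridges.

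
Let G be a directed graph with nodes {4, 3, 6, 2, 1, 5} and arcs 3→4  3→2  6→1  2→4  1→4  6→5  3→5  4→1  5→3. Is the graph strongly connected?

No

There is no directed path from 3 to 6, so the graph is not strongly connected.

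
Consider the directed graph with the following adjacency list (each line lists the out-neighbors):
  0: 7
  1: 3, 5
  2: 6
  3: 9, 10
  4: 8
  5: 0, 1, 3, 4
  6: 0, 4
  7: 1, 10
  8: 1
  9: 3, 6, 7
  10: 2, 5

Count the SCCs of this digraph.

1

{0, 1, 2, 3, 4, 5, 6, 7, 8, 9, 10} are all mutually reachable — one SCC of size 11.
That gives 1 strongly connected component.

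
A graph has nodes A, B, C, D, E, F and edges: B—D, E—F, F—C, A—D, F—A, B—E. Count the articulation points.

1

Removing F increases the component count from 1 to 2, so F is a cut vertex.
By contrast removing A leaves 1 component; it is not a cut vertex. No other vertex is a cut vertex either.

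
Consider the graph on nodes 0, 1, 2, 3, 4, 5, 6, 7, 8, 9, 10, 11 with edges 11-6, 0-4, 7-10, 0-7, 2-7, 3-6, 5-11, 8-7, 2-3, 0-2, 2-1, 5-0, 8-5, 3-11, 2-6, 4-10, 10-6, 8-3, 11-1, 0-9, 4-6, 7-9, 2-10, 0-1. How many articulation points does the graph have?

Removing 1, for instance, still leaves 1 component. No single vertex removal increases the component count — the graph has no articulation points.

0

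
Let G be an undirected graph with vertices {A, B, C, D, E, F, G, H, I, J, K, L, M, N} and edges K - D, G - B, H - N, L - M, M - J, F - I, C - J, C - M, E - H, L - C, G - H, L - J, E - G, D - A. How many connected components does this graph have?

4

Starting from F we can reach F, I. That is one component of size 2.
Starting from A we can reach A, D, K. That is one component of size 3.
Starting from C we can reach C, J, L, M. That is one component of size 4.
Starting from B we can reach B, E, G, H, N. That is one component of size 5.
Total: 4 components.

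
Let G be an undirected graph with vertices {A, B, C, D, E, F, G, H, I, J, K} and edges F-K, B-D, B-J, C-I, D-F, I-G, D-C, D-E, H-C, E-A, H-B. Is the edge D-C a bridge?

No

After removing D-C, the path D-B-H-C still connects them, so the edge is not a bridge.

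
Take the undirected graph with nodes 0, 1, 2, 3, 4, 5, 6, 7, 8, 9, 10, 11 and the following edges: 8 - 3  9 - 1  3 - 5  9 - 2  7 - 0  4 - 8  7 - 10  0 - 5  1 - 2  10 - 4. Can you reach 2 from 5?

No

The component containing 5 is {0, 3, 4, 5, 7, 8, 10}, and 2 is not in it.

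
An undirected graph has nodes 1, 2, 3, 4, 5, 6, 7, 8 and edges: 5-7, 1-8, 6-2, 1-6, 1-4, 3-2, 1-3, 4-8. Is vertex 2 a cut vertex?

Deleting 2 leaves 2 components (was 2), so 2 is not a cut vertex.

No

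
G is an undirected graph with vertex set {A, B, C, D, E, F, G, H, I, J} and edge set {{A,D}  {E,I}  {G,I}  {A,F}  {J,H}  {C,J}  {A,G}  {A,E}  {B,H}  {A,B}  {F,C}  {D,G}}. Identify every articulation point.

A

Removing A increases the component count from 1 to 2, so A is a cut vertex.
By contrast removing G leaves 1 component; it is not a cut vertex. No other vertex is a cut vertex either.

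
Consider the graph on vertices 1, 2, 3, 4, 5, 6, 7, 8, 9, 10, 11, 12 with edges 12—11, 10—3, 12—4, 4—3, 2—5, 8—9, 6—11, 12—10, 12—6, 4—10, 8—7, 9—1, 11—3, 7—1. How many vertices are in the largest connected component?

6

Starting from 2 we can reach 2, 5. That is one component of size 2.
Starting from 1 we can reach 1, 7, 8, 9. That is one component of size 4.
Starting from 3 we can reach 3, 4, 6, 10, 11, 12. That is one component of size 6.
The largest has 6 vertices.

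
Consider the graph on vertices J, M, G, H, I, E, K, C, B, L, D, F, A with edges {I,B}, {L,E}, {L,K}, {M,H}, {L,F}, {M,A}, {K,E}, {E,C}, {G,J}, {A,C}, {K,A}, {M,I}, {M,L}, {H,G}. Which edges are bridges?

The edges on the cycle M-L-K-A-M are not bridges since each lies on that cycle.
But removing I - M disconnects I from M; removing G - H disconnects G from H; removing I - B disconnects I from B; removing M - H disconnects M from H — these are bridges.
In total 6 edges are bridges.

B-I, F-L, G-H, G-J, H-M, I-M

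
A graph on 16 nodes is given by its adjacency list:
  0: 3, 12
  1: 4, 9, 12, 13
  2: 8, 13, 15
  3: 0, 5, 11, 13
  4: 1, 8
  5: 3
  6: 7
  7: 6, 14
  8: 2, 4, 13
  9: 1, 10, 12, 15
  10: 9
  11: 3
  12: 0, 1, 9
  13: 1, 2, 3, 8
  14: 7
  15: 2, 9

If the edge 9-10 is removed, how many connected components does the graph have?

Before removal there are 2 components.
9-10 is a bridge — removing it separates 9's side from 10's side.
After removal: 3 components.

3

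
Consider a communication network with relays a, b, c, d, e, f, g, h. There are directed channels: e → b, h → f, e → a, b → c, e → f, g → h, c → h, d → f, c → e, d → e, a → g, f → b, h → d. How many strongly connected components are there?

1

{a, b, c, d, e, f, g, h} are all mutually reachable — one SCC of size 8.
That gives 1 strongly connected component.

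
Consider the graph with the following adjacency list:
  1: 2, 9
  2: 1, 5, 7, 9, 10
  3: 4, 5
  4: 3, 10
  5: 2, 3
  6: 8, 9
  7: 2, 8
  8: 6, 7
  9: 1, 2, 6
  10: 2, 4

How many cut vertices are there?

1

Removing 2 increases the component count from 1 to 2, so 2 is a cut vertex.
By contrast removing 8 leaves 1 component; it is not a cut vertex. No other vertex is a cut vertex either.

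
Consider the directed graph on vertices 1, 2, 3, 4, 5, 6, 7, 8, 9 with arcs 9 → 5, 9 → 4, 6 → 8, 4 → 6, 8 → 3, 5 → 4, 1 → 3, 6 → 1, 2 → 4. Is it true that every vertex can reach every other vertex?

No

There is no directed path from 7 to 4, so the graph is not strongly connected.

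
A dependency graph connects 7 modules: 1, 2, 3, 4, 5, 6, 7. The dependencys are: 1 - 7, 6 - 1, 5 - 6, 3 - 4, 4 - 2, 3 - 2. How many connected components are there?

2

Starting from 2 we can reach 2, 3, 4. That is one component of size 3.
Starting from 1 we can reach 1, 5, 6, 7. That is one component of size 4.
Total: 2 components.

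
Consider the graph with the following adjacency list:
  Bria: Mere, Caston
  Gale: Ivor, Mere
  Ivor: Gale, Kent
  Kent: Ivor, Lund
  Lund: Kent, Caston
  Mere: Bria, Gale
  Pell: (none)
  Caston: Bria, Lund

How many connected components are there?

Pell is isolated — a component by itself.
Starting from Bria we can reach Bria, Gale, Ivor, Kent, Lund, Mere, Caston. That is one component of size 7.
Total: 2 components.

2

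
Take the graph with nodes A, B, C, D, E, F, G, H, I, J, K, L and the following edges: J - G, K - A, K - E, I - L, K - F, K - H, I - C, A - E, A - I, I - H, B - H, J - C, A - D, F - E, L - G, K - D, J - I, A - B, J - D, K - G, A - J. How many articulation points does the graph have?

Removing F, for instance, still leaves 1 component. No single vertex removal increases the component count — the graph has no articulation points.

0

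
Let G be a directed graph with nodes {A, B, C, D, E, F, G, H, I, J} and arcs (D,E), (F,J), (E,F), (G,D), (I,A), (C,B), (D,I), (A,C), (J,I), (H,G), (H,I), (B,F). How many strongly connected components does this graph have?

{A, B, C, F, I, J} are all mutually reachable — one SCC of size 6.
{E} is an SCC by itself.
{D} is an SCC by itself.
{G} is an SCC by itself.
{H} is an SCC by itself.
That gives 5 strongly connected components.

5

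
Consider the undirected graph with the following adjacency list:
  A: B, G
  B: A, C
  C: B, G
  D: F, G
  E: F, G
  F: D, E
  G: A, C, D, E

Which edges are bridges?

The edges on the cycle G-D-F-E-G are not bridges since each lies on that cycle.
Every edge lies on some cycle, so there are no bridges.

none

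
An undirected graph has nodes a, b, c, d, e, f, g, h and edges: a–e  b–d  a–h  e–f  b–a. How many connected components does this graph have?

3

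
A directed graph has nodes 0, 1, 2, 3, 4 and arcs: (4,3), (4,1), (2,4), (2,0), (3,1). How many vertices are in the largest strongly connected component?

{0} is an SCC by itself.
{2} is an SCC by itself.
{4} is an SCC by itself.
{3} is an SCC by itself.
{1} is an SCC by itself.
The largest has 1 vertex.

1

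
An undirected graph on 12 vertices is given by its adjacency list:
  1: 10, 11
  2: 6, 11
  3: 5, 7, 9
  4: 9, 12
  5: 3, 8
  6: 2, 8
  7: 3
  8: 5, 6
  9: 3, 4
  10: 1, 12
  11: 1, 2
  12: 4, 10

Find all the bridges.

The edges on the cycle 11-2-6-8-5-3-9-4-12-10-1-11 are not bridges since each lies on that cycle.
But removing 7-3 disconnects 7 from 3 — this is a bridge.

3-7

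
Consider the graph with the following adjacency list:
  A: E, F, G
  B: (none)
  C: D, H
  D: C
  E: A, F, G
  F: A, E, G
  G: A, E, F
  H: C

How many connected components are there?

B is isolated — a component by itself.
Starting from C we can reach C, D, H. That is one component of size 3.
Starting from A we can reach A, E, F, G. That is one component of size 4.
Total: 3 components.

3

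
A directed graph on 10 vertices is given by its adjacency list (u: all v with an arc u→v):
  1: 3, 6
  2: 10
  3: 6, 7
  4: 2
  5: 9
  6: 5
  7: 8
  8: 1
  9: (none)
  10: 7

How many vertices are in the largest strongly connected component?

{1, 3, 7, 8} are all mutually reachable — one SCC of size 4.
{5} is an SCC by itself.
{9} is an SCC by itself.
{6} is an SCC by itself.
{2} is an SCC by itself.
(and 2 more singleton SCCs)
The largest has 4 vertices.

4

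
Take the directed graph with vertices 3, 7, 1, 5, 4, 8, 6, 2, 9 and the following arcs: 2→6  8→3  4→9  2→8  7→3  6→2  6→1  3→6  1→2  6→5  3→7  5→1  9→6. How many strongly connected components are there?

{1, 2, 3, 5, 6, 7, 8} are all mutually reachable — one SCC of size 7.
{4} is an SCC by itself.
{9} is an SCC by itself.
That gives 3 strongly connected components.

3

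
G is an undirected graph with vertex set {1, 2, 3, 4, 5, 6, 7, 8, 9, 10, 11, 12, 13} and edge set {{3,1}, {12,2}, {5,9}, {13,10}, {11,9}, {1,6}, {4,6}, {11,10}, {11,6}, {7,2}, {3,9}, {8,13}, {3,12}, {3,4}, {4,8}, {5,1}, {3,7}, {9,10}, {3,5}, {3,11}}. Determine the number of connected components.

1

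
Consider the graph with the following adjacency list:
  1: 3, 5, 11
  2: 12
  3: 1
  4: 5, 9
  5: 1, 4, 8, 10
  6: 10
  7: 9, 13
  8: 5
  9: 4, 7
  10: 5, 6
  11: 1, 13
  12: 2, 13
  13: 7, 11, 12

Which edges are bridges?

The edges on the cycle 7-9-4-5-1-11-13-7 are not bridges since each lies on that cycle.
But removing 12-2 disconnects 12 from 2; removing 5-8 disconnects 5 from 8; removing 10-5 disconnects 10 from 5; removing 10-6 disconnects 10 from 6 — these are bridges.
In total 6 edges are bridges.

1-3, 10-5, 10-6, 12-13, 12-2, 5-8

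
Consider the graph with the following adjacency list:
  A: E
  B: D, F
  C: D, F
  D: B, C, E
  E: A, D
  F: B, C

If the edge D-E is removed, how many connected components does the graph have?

Before removal there is 1 component.
D-E is a bridge — removing it separates D's side from E's side.
After removal: 2 components.

2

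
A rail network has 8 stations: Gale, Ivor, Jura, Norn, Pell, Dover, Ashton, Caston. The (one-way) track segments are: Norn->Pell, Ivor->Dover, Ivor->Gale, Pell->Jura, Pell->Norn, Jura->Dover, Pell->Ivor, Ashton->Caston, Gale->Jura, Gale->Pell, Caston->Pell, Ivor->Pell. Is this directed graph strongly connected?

No

There is no directed path from Dover to Ashton, so the graph is not strongly connected.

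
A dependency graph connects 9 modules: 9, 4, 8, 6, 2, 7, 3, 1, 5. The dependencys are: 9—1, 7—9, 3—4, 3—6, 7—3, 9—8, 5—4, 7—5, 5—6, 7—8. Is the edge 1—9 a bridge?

Yes

Removing 1—9 leaves no path between 1 and 9: the component count goes from 2 to 3. So it is a bridge.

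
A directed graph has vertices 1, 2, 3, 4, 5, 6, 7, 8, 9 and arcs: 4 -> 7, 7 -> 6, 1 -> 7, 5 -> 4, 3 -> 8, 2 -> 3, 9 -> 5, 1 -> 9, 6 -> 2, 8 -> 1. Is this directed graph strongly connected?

From 5 we can reach every vertex (1, 2, 3, 4, 5, 6, 7, 8, 9), and every vertex can reach 5 (1, 2, 3, 4, 5, 6, 7, 8, 9). So the whole graph is one strongly connected component.

Yes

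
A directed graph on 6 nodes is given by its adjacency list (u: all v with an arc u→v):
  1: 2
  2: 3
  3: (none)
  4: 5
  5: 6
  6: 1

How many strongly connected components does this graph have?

6

{4} is an SCC by itself.
{5} is an SCC by itself.
{6} is an SCC by itself.
{1} is an SCC by itself.
{3} is an SCC by itself.
(and 1 more singleton SCC)
That gives 6 strongly connected components.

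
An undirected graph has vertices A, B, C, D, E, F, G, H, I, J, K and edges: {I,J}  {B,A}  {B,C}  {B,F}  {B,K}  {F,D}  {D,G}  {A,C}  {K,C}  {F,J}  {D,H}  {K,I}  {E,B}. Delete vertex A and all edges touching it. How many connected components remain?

1

With A gone, the remaining components are: {B, C, D, E, F, G, H, I, J, K}.
That is 1 component.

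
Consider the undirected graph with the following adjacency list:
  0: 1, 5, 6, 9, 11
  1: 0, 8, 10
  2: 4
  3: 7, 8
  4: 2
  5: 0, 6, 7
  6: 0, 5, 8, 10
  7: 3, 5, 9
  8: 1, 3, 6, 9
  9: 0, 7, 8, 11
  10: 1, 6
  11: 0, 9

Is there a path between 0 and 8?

Yes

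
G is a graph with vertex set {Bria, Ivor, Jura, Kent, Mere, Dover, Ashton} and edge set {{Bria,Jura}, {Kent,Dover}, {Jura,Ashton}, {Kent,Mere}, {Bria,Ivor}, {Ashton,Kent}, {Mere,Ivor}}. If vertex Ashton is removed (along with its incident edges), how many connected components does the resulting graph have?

1

With Ashton gone, the remaining components are: {Bria, Ivor, Jura, Kent, Mere, Dover}.
That is 1 component.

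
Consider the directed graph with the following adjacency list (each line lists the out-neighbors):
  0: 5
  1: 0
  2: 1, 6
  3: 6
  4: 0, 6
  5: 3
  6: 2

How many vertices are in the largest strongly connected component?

{0, 1, 2, 3, 5, 6} are all mutually reachable — one SCC of size 6.
{4} is an SCC by itself.
The largest has 6 vertices.

6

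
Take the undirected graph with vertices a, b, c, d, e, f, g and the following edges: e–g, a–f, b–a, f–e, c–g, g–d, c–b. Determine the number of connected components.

1

Starting from a we can reach a, b, c, d, e, f, g. That is one component of size 7.
Total: 1 component.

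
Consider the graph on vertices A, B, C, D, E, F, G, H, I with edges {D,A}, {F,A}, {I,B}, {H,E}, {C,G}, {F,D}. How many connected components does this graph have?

Starting from C we can reach C, G. That is one component of size 2.
Starting from B we can reach B, I. That is one component of size 2.
Starting from E we can reach E, H. That is one component of size 2.
Starting from A we can reach A, D, F. That is one component of size 3.
Total: 4 components.

4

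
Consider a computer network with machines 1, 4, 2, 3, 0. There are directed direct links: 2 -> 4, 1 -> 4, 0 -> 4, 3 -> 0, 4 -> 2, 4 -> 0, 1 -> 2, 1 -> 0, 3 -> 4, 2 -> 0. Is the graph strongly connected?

There is no directed path from 4 to 3, so the graph is not strongly connected.

No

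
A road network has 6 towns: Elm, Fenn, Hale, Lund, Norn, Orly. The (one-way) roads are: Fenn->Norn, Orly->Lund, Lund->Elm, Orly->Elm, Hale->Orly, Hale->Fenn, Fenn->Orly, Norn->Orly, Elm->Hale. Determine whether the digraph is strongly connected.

Yes

From Elm we can reach every vertex (Elm, Fenn, Hale, Lund, Norn, Orly), and every vertex can reach Elm (Elm, Fenn, Hale, Lund, Norn, Orly). So the whole graph is one strongly connected component.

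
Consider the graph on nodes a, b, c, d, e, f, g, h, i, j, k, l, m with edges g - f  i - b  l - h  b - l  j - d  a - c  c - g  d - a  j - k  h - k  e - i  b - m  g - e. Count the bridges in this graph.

2

The edges on the cycle j-d-a-c-g-e-i-b-l-h-k-j are not bridges since each lies on that cycle.
But removing m - b disconnects m from b; removing f - g disconnects f from g — these are bridges.
That makes 2 bridges.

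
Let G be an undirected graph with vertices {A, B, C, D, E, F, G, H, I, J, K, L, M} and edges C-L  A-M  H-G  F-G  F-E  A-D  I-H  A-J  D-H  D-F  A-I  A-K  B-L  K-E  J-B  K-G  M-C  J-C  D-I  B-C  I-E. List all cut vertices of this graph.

A

Removing A increases the component count from 1 to 2, so A is a cut vertex.
By contrast removing D leaves 1 component; it is not a cut vertex. No other vertex is a cut vertex either.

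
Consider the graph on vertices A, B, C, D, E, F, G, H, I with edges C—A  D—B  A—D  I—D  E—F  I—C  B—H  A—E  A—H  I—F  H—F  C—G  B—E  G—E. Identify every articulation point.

Removing A, for instance, still leaves 1 component. No single vertex removal increases the component count — the graph has no articulation points.

none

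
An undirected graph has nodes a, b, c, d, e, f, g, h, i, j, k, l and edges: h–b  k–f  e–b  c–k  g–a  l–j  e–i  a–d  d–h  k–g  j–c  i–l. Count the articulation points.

1

Removing k increases the component count from 1 to 2, so k is a cut vertex.
By contrast removing f leaves 1 component; it is not a cut vertex. No other vertex is a cut vertex either.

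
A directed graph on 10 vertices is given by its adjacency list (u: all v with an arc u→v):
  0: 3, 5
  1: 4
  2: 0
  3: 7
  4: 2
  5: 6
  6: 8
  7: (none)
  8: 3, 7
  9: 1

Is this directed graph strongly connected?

No

There is no directed path from 5 to 0, so the graph is not strongly connected.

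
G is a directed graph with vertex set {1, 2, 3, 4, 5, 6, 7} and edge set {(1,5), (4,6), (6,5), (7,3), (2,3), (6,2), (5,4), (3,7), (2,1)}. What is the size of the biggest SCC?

{1, 2, 4, 5, 6} are all mutually reachable — one SCC of size 5.
{3, 7} are all mutually reachable — one SCC of size 2.
The largest has 5 vertices.

5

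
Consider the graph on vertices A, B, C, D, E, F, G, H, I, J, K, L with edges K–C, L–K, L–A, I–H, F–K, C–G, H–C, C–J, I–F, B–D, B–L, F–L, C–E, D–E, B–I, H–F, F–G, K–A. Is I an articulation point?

No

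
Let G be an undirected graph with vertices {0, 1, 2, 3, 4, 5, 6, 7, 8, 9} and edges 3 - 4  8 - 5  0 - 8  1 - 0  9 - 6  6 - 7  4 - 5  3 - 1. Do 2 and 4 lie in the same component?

No

The component containing 2 is {2}, and 4 is not in it.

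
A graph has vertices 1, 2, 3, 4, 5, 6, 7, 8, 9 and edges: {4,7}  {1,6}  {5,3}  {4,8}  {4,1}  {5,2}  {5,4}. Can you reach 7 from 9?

The component containing 9 is {9}, and 7 is not in it.

No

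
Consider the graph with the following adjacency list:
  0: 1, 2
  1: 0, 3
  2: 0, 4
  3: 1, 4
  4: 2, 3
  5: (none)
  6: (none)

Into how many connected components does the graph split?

3

6 is isolated — a component by itself.
5 is isolated — a component by itself.
Starting from 0 we can reach 0, 1, 2, 3, 4. That is one component of size 5.
Total: 3 components.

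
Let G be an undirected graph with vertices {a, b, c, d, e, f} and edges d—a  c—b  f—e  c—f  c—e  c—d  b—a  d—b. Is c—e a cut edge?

No

After removing c—e, the path c-f-e still connects them, so the edge is not a bridge.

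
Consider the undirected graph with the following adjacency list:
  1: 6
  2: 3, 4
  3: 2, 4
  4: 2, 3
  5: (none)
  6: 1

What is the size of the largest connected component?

3

5 is isolated — a component by itself.
Starting from 1 we can reach 1, 6. That is one component of size 2.
Starting from 2 we can reach 2, 3, 4. That is one component of size 3.
The largest has 3 vertices.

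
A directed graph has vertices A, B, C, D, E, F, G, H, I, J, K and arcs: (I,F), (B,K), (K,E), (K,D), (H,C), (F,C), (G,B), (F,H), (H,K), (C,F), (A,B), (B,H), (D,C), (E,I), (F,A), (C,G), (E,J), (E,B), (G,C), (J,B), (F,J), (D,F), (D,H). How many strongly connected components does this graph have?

1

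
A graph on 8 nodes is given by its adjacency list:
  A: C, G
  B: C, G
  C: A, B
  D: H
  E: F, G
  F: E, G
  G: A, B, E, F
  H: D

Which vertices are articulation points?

G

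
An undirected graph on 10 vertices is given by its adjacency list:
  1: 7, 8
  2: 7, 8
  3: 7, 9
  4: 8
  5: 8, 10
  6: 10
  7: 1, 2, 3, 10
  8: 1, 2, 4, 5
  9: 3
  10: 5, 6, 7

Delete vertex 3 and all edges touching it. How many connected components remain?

2

With 3 gone, the remaining components are: {9}; {1, 2, 4, 5, 6, 7, 8, 10}.
That is 2 components.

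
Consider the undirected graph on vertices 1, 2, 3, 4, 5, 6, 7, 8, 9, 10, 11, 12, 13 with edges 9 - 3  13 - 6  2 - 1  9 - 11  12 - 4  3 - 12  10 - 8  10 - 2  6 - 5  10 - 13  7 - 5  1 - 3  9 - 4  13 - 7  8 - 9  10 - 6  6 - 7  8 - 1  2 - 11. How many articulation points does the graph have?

1

Removing 10 increases the component count from 1 to 2, so 10 is a cut vertex.
By contrast removing 9 leaves 1 component; it is not a cut vertex. No other vertex is a cut vertex either.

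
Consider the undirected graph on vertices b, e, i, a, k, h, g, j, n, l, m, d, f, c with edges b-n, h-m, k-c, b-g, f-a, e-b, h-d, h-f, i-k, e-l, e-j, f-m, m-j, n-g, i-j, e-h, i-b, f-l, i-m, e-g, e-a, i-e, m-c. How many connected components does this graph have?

Starting from a we can reach a, b, c, d, e, f, g, h, i, j, k, l, m, n. That is one component of size 14.
Total: 1 component.

1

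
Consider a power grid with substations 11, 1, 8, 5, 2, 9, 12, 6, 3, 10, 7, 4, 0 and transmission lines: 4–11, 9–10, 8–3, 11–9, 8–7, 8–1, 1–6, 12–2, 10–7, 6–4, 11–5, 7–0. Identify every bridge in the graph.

0-7, 11-5, 12-2, 3-8

The edges on the cycle 8-1-6-4-11-9-10-7-8 are not bridges since each lies on that cycle.
But removing 5–11 disconnects 5 from 11; removing 0–7 disconnects 0 from 7; removing 12–2 disconnects 12 from 2; removing 8–3 disconnects 8 from 3 — these are bridges.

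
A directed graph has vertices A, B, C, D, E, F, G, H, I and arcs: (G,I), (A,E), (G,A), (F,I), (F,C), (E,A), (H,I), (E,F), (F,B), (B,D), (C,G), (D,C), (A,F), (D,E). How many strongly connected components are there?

{A, B, C, D, E, F, G} are all mutually reachable — one SCC of size 7.
{I} is an SCC by itself.
{H} is an SCC by itself.
That gives 3 strongly connected components.

3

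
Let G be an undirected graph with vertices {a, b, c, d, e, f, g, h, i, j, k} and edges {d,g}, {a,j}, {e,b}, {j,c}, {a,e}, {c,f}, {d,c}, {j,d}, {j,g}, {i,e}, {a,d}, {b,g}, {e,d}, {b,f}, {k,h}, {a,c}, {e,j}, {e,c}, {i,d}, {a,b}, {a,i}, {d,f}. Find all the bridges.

h-k

The edges on the cycle a-i-e-b-g-j-a are not bridges since each lies on that cycle.
But removing k—h disconnects k from h — this is a bridge.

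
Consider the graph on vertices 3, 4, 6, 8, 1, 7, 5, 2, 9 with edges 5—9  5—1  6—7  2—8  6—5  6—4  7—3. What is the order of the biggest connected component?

7

Starting from 2 we can reach 2, 8. That is one component of size 2.
Starting from 1 we can reach 1, 3, 4, 5, 6, 7, 9. That is one component of size 7.
The largest has 7 vertices.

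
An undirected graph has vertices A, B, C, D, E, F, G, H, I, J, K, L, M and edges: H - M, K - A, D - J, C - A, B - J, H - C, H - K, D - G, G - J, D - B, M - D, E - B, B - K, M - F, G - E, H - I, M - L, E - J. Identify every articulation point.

H, M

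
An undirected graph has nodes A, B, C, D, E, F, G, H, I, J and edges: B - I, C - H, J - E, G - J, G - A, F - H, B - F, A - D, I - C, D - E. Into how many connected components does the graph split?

2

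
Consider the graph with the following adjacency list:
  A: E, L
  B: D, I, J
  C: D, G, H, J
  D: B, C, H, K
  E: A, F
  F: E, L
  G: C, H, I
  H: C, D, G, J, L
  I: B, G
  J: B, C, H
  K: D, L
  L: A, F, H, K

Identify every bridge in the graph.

The edges on the cycle L-F-E-A-L are not bridges since each lies on that cycle.
Every edge lies on some cycle, so there are no bridges.

none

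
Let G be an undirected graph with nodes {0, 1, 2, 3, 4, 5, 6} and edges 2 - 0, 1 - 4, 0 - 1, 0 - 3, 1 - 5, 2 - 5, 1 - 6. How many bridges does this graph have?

The edges on the cycle 2-0-1-5-2 are not bridges since each lies on that cycle.
But removing 1 - 4 disconnects 1 from 4; removing 0 - 3 disconnects 0 from 3; removing 1 - 6 disconnects 1 from 6 — these are bridges.
That makes 3 bridges.

3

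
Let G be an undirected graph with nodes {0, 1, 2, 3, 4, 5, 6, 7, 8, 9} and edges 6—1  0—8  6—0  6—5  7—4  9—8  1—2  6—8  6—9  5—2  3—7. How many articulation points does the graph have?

Removing 6 increases the component count from 2 to 3, so 6 is a cut vertex.
Removing 7 increases the component count from 2 to 3, so 7 is a cut vertex.
By contrast removing 4 leaves 2 components; it is not a cut vertex. No other vertex is a cut vertex either.

2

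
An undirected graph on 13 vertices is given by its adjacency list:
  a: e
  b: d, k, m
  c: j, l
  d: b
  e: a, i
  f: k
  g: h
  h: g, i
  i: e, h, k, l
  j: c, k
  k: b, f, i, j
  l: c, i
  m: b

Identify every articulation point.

Removing b increases the component count from 1 to 3, so b is a cut vertex.
Removing e increases the component count from 1 to 2, so e is a cut vertex.
Removing h increases the component count from 1 to 2, so h is a cut vertex.
Likewise i, k are cut vertices.
By contrast removing g leaves 1 component; it is not a cut vertex. No other vertex is a cut vertex either.

b, e, h, i, k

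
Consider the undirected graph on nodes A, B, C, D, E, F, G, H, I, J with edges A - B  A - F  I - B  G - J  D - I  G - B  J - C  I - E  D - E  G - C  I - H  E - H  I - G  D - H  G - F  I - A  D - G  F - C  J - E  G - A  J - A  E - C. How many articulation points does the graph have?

0

Removing I, for instance, still leaves 1 component. No single vertex removal increases the component count — the graph has no articulation points.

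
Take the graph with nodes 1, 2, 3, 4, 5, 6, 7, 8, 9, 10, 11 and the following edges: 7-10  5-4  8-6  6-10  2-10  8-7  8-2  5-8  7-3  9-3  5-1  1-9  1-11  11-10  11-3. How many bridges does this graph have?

1

The edges on the cycle 8-7-10-2-8 are not bridges since each lies on that cycle.
But removing 5-4 disconnects 5 from 4 — this is a bridge.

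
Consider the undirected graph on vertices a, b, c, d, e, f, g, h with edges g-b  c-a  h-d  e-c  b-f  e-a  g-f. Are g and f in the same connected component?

From g we can reach b, f, g, which includes f.

Yes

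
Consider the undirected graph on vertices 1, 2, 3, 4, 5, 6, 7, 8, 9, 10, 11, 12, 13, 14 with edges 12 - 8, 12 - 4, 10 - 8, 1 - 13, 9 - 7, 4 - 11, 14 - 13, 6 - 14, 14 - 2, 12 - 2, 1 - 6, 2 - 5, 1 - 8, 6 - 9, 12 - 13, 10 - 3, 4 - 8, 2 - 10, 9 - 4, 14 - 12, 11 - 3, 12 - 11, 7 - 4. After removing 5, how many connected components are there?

With 5 gone, the remaining components are: {1, 2, 3, 4, 6, 7, 8, 9, 10, 11, 12, 13, 14}.
That is 1 component.

1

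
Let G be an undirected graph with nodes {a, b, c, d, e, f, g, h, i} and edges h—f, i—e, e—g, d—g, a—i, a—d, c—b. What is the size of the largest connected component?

Starting from f we can reach f, h. That is one component of size 2.
Starting from b we can reach b, c. That is one component of size 2.
Starting from a we can reach a, d, e, g, i. That is one component of size 5.
The largest has 5 vertices.

5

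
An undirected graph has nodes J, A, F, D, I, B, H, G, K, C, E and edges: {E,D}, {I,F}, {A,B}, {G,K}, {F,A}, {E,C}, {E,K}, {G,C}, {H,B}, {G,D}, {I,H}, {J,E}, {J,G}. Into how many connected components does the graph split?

2

Starting from A we can reach A, B, F, H, I. That is one component of size 5.
Starting from C we can reach C, D, E, G, J, K. That is one component of size 6.
Total: 2 components.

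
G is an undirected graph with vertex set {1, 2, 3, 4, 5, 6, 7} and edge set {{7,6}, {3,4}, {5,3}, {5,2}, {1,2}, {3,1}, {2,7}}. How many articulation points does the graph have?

3

Removing 2 increases the component count from 1 to 2, so 2 is a cut vertex.
Removing 3 increases the component count from 1 to 2, so 3 is a cut vertex.
Removing 7 increases the component count from 1 to 2, so 7 is a cut vertex.
By contrast removing 6 leaves 1 component; it is not a cut vertex. No other vertex is a cut vertex either.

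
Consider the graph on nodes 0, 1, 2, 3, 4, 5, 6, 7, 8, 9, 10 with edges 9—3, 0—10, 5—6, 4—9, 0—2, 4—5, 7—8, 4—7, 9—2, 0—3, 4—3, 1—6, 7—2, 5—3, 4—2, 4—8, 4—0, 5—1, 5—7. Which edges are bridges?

0-10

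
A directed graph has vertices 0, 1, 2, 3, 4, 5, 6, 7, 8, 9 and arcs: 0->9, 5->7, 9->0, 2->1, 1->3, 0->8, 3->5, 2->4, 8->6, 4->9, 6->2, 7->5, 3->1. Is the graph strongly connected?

There is no directed path from 7 to 3, so the graph is not strongly connected.

No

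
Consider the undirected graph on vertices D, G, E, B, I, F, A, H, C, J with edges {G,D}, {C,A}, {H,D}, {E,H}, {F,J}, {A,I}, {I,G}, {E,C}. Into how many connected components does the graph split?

B is isolated — a component by itself.
Starting from F we can reach F, J. That is one component of size 2.
Starting from A we can reach A, C, D, E, G, H, I. That is one component of size 7.
Total: 3 components.

3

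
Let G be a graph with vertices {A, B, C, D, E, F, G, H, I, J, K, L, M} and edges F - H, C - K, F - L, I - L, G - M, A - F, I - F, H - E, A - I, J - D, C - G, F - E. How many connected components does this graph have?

B is isolated — a component by itself.
Starting from D we can reach D, J. That is one component of size 2.
Starting from C we can reach C, G, K, M. That is one component of size 4.
Starting from A we can reach A, E, F, H, I, L. That is one component of size 6.
Total: 4 components.

4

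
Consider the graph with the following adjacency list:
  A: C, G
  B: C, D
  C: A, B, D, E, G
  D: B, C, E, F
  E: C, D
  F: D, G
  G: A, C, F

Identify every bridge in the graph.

none

The edges on the cycle F-G-C-E-D-F are not bridges since each lies on that cycle.
Every edge lies on some cycle, so there are no bridges.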